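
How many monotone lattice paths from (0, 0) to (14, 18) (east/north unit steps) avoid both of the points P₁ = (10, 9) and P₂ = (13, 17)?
Number of paths = 196350370

Inclusion–exclusion. Total paths: C(32, 14) = 471435600. Through P₁: C(19, 10)·C(13, 4) = 66050270. Through P₂: C(30, 13)·C(2, 1) = 239519700. Since P₁ is strictly southwest of P₂, a monotone path through both must visit P₁ then P₂; paths through both = C(19, 10)·C(11, 3)·C(2, 1) = 30484740. Avoid both = 471435600 − 66050270 − 239519700 + 30484740 = 196350370.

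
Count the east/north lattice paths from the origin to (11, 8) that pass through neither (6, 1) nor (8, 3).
Number of paths = 63150

Inclusion–exclusion. Total paths: C(19, 11) = 75582. Through P₁: C(7, 6)·C(12, 5) = 5544. Through P₂: C(11, 8)·C(8, 3) = 9240. Since P₁ is strictly southwest of P₂, a monotone path through both must visit P₁ then P₂; paths through both = C(7, 6)·C(4, 2)·C(8, 3) = 2352. Avoid both = 75582 − 5544 − 9240 + 2352 = 63150.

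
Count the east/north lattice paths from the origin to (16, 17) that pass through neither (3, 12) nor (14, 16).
Number of paths = 728499870

Inclusion–exclusion. Total paths: C(33, 16) = 1166803110. Through P₁: C(15, 3)·C(18, 13) = 3898440. Through P₂: C(30, 14)·C(3, 2) = 436268025. Since P₁ is strictly southwest of P₂, a monotone path through both must visit P₁ then P₂; paths through both = C(15, 3)·C(15, 11)·C(3, 2) = 1863225. Avoid both = 1166803110 − 3898440 − 436268025 + 1863225 = 728499870.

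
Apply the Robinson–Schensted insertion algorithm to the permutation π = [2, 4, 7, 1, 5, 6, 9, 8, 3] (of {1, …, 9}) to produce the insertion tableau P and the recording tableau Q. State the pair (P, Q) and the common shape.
P = [1, 3, 5, 6, 8] / [2, 4, 9] / [7];  Q = [1, 2, 3, 6, 7] / [4, 5, 8] / [9];  common shape = (5, 3, 1)

Row-insert the values π_1, π_2, … into P one at a time, bumping the leftmost entry strictly greater than the inserted value down to the next row. The recording tableau Q records, in position (i, j), the step at which that cell was added to P.
  Insert 2 (step 1): P = [2];  Q = [1]
  Insert 4 (step 2): P = [2, 4];  Q = [1, 2]
  Insert 7 (step 3): P = [2, 4, 7];  Q = [1, 2, 3]
  Insert 1 (step 4): P = [1, 4, 7] / [2];  Q = [1, 2, 3] / [4]
  Insert 5 (step 5): P = [1, 4, 5] / [2, 7];  Q = [1, 2, 3] / [4, 5]
  Insert 6 (step 6): P = [1, 4, 5, 6] / [2, 7];  Q = [1, 2, 3, 6] / [4, 5]
  Insert 9 (step 7): P = [1, 4, 5, 6, 9] / [2, 7];  Q = [1, 2, 3, 6, 7] / [4, 5]
  Insert 8 (step 8): P = [1, 4, 5, 6, 8] / [2, 7, 9];  Q = [1, 2, 3, 6, 7] / [4, 5, 8]
  Insert 3 (step 9): P = [1, 3, 5, 6, 8] / [2, 4, 9] / [7];  Q = [1, 2, 3, 6, 7] / [4, 5, 8] / [9]
Final shape: (5, 3, 1).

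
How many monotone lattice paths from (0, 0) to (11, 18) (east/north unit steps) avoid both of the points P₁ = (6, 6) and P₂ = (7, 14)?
Number of paths = 21322098

Inclusion–exclusion. Total paths: C(29, 11) = 34597290. Through P₁: C(12, 6)·C(17, 5) = 5717712. Through P₂: C(21, 7)·C(8, 4) = 8139600. Since P₁ is strictly southwest of P₂, a monotone path through both must visit P₁ then P₂; paths through both = C(12, 6)·C(9, 1)·C(8, 4) = 582120. Avoid both = 34597290 − 5717712 − 8139600 + 582120 = 21322098.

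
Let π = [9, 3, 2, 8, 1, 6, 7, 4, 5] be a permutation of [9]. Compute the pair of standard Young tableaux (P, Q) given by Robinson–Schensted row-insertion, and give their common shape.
P = [1, 4, 5] / [2, 6, 7] / [3, 8] / [9];  Q = [1, 4, 7] / [2, 6, 9] / [3, 8] / [5];  common shape = (3, 3, 2, 1)

Row-insert the values π_1, π_2, … into P one at a time, bumping the leftmost entry strictly greater than the inserted value down to the next row. The recording tableau Q records, in position (i, j), the step at which that cell was added to P.
  Insert 9 (step 1): P = [9];  Q = [1]
  Insert 3 (step 2): P = [3] / [9];  Q = [1] / [2]
  Insert 2 (step 3): P = [2] / [3] / [9];  Q = [1] / [2] / [3]
  Insert 8 (step 4): P = [2, 8] / [3] / [9];  Q = [1, 4] / [2] / [3]
  Insert 1 (step 5): P = [1, 8] / [2] / [3] / [9];  Q = [1, 4] / [2] / [3] / [5]
  Insert 6 (step 6): P = [1, 6] / [2, 8] / [3] / [9];  Q = [1, 4] / [2, 6] / [3] / [5]
  Insert 7 (step 7): P = [1, 6, 7] / [2, 8] / [3] / [9];  Q = [1, 4, 7] / [2, 6] / [3] / [5]
  Insert 4 (step 8): P = [1, 4, 7] / [2, 6] / [3, 8] / [9];  Q = [1, 4, 7] / [2, 6] / [3, 8] / [5]
  Insert 5 (step 9): P = [1, 4, 5] / [2, 6, 7] / [3, 8] / [9];  Q = [1, 4, 7] / [2, 6, 9] / [3, 8] / [5]
Final shape: (3, 3, 2, 1).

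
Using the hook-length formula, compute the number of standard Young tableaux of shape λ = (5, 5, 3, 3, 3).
# SYT of shape (5, 5, 3, 3, 3) = 6928350

Hook-length formula: f^λ = n! / Π hook(c), product over all cells c of the Young diagram. For λ = (5, 5, 3, 3, 3), n = 19 boxes. Hook lengths by row (left-to-right, top-to-bottom): [9, 8, 7, 3, 2]; [8, 7, 6, 2, 1]; [5, 4, 3]; [4, 3, 2]; [3, 2, 1]. Product of hooks = 17557585920. So f^λ = 19! / 17557585920 = 121645100408832000 / 17557585920 = 6928350.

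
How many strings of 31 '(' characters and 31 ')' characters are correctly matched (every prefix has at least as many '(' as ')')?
C_31 = 14544636039226909

These balanced parentheses are counted by the Catalan number C_n = (1/(n + 1)) · C(2n, n). For n = 31: C_31 = (1/32) · C(62, 31) = 465428353255261088/32 = 14544636039226909.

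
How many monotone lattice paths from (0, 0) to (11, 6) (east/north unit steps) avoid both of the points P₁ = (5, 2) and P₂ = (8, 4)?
Number of paths = 5116

Inclusion–exclusion. Total paths: C(17, 11) = 12376. Through P₁: C(7, 5)·C(10, 6) = 4410. Through P₂: C(12, 8)·C(5, 3) = 4950. Since P₁ is strictly southwest of P₂, a monotone path through both must visit P₁ then P₂; paths through both = C(7, 5)·C(5, 3)·C(5, 3) = 2100. Avoid both = 12376 − 4410 − 4950 + 2100 = 5116.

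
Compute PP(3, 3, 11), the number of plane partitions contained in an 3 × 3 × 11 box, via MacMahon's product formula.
PP(3, 3, 11) = 2318680

Evaluate the triple product over i = 1..3, j = 1..3, k = 1..11. The factors are (2/1) · (3/2) · (4/3) · (5/4) · (6/5) · (7/6) · (8/7) · (9/8) · … (99 factors total). The numerators and denominators telescope so the product is an integer; carrying out the multiplication exactly gives PP(3, 3, 11) = 2318680.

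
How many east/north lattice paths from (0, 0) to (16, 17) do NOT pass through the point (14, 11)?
Number of paths = 1041995910

Total paths from (0, 0) to (16, 17): C(33, 16) = 1166803110. Paths through (14, 11): (paths (0, 0) → (14, 11)) × (paths (14, 11) → (16, 17)) = C(25, 14) · C(8, 2) = 4457400 · 28 = 124807200. Avoidance count = 1166803110 − 124807200 = 1041995910.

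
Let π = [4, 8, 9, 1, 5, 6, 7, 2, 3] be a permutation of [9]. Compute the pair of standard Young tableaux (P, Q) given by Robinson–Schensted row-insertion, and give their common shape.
P = [1, 2, 3, 7] / [4, 5, 6] / [8, 9];  Q = [1, 2, 3, 7] / [4, 5, 6] / [8, 9];  common shape = (4, 3, 2)

Row-insert the values π_1, π_2, … into P one at a time, bumping the leftmost entry strictly greater than the inserted value down to the next row. The recording tableau Q records, in position (i, j), the step at which that cell was added to P.
  Insert 4 (step 1): P = [4];  Q = [1]
  Insert 8 (step 2): P = [4, 8];  Q = [1, 2]
  Insert 9 (step 3): P = [4, 8, 9];  Q = [1, 2, 3]
  Insert 1 (step 4): P = [1, 8, 9] / [4];  Q = [1, 2, 3] / [4]
  Insert 5 (step 5): P = [1, 5, 9] / [4, 8];  Q = [1, 2, 3] / [4, 5]
  Insert 6 (step 6): P = [1, 5, 6] / [4, 8, 9];  Q = [1, 2, 3] / [4, 5, 6]
  Insert 7 (step 7): P = [1, 5, 6, 7] / [4, 8, 9];  Q = [1, 2, 3, 7] / [4, 5, 6]
  Insert 2 (step 8): P = [1, 2, 6, 7] / [4, 5, 9] / [8];  Q = [1, 2, 3, 7] / [4, 5, 6] / [8]
  Insert 3 (step 9): P = [1, 2, 3, 7] / [4, 5, 6] / [8, 9];  Q = [1, 2, 3, 7] / [4, 5, 6] / [8, 9]
Final shape: (4, 3, 2).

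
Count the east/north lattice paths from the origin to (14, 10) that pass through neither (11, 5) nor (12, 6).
Number of paths = 1569228

Inclusion–exclusion. Total paths: C(24, 14) = 1961256. Through P₁: C(16, 11)·C(8, 3) = 244608. Through P₂: C(18, 12)·C(6, 2) = 278460. Since P₁ is strictly southwest of P₂, a monotone path through both must visit P₁ then P₂; paths through both = C(16, 11)·C(2, 1)·C(6, 2) = 131040. Avoid both = 1961256 − 244608 − 278460 + 131040 = 1569228.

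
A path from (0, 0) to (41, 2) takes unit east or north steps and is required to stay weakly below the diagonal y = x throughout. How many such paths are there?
Number of paths = 860

By the reflection principle (André's argument), the number of monotone paths to (41, 2) with n ≤ m that never go above y = x is C(43, 41) − C(43, 42) = 903 − 43 = 860.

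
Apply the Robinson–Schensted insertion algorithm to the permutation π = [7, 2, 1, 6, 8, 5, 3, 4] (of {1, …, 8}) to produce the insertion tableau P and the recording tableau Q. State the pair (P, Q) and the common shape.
P = [1, 3, 4] / [2, 5, 8] / [6] / [7];  Q = [1, 4, 5] / [2, 6, 8] / [3] / [7];  common shape = (3, 3, 1, 1)

Row-insert the values π_1, π_2, … into P one at a time, bumping the leftmost entry strictly greater than the inserted value down to the next row. The recording tableau Q records, in position (i, j), the step at which that cell was added to P.
  Insert 7 (step 1): P = [7];  Q = [1]
  Insert 2 (step 2): P = [2] / [7];  Q = [1] / [2]
  Insert 1 (step 3): P = [1] / [2] / [7];  Q = [1] / [2] / [3]
  Insert 6 (step 4): P = [1, 6] / [2] / [7];  Q = [1, 4] / [2] / [3]
  Insert 8 (step 5): P = [1, 6, 8] / [2] / [7];  Q = [1, 4, 5] / [2] / [3]
  Insert 5 (step 6): P = [1, 5, 8] / [2, 6] / [7];  Q = [1, 4, 5] / [2, 6] / [3]
  Insert 3 (step 7): P = [1, 3, 8] / [2, 5] / [6] / [7];  Q = [1, 4, 5] / [2, 6] / [3] / [7]
  Insert 4 (step 8): P = [1, 3, 4] / [2, 5, 8] / [6] / [7];  Q = [1, 4, 5] / [2, 6, 8] / [3] / [7]
Final shape: (3, 3, 1, 1).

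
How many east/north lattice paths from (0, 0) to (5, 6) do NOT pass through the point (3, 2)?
Number of paths = 312

Total paths from (0, 0) to (5, 6): C(11, 5) = 462. Paths through (3, 2): (paths (0, 0) → (3, 2)) × (paths (3, 2) → (5, 6)) = C(5, 3) · C(6, 2) = 10 · 15 = 150. Avoidance count = 462 − 150 = 312.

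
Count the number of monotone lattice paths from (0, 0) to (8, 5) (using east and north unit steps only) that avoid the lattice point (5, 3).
Number of paths = 727

Total paths from (0, 0) to (8, 5): C(13, 8) = 1287. Paths through (5, 3): (paths (0, 0) → (5, 3)) × (paths (5, 3) → (8, 5)) = C(8, 5) · C(5, 3) = 56 · 10 = 560. Avoidance count = 1287 − 560 = 727.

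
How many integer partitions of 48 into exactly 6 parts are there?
p(48, 6 parts) = 4494

Partitions of n into exactly k parts are in bijection with partitions of n − k into at most k parts (subtract 1 from each part). So p(48, exactly 6) = p(42, parts ≤ 6). Computing via the recurrence p(m, j) = p(m, j−1) + p(m−j, j) gives 4494.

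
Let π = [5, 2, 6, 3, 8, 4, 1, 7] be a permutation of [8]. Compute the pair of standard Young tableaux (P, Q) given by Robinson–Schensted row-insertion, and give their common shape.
P = [1, 3, 4, 7] / [2, 6, 8] / [5];  Q = [1, 3, 5, 8] / [2, 4, 6] / [7];  common shape = (4, 3, 1)

Row-insert the values π_1, π_2, … into P one at a time, bumping the leftmost entry strictly greater than the inserted value down to the next row. The recording tableau Q records, in position (i, j), the step at which that cell was added to P.
  Insert 5 (step 1): P = [5];  Q = [1]
  Insert 2 (step 2): P = [2] / [5];  Q = [1] / [2]
  Insert 6 (step 3): P = [2, 6] / [5];  Q = [1, 3] / [2]
  Insert 3 (step 4): P = [2, 3] / [5, 6];  Q = [1, 3] / [2, 4]
  Insert 8 (step 5): P = [2, 3, 8] / [5, 6];  Q = [1, 3, 5] / [2, 4]
  Insert 4 (step 6): P = [2, 3, 4] / [5, 6, 8];  Q = [1, 3, 5] / [2, 4, 6]
  Insert 1 (step 7): P = [1, 3, 4] / [2, 6, 8] / [5];  Q = [1, 3, 5] / [2, 4, 6] / [7]
  Insert 7 (step 8): P = [1, 3, 4, 7] / [2, 6, 8] / [5];  Q = [1, 3, 5, 8] / [2, 4, 6] / [7]
Final shape: (4, 3, 1).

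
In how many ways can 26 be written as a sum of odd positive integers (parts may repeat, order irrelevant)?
p_odd(26) = 165

Enumerate partitions using only odd parts via the recurrence o(n, m) = o(n, m−2) + o(n−m, m) over odd m, starting from the largest odd part ≤ n. This gives p_odd(26) = 165. (Euler's theorem: equals the count of distinct-part partitions.)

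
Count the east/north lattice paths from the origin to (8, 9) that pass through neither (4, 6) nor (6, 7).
Number of paths = 10444

Inclusion–exclusion. Total paths: C(17, 8) = 24310. Through P₁: C(10, 4)·C(7, 4) = 7350. Through P₂: C(13, 6)·C(4, 2) = 10296. Since P₁ is strictly southwest of P₂, a monotone path through both must visit P₁ then P₂; paths through both = C(10, 4)·C(3, 2)·C(4, 2) = 3780. Avoid both = 24310 − 7350 − 10296 + 3780 = 10444.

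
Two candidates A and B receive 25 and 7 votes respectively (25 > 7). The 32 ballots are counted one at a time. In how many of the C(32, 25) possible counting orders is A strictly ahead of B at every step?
Strict-lead orderings = 1893294

Total orderings of the 32 votes with 25 for A: C(32, 25) = 3365856. By the Bertrand ballot formula (Cycle Lemma / reflection principle), the number of orderings in which A is strictly ahead of B throughout is (p − q)/(p + q) · C(p + q, p) = (25 − 7)/(25 + 7) · 3365856 = 1893294.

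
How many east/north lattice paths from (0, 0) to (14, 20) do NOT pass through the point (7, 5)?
Number of paths = 1256904792

Total paths from (0, 0) to (14, 20): C(34, 14) = 1391975640. Paths through (7, 5): (paths (0, 0) → (7, 5)) × (paths (7, 5) → (14, 20)) = C(12, 7) · C(22, 7) = 792 · 170544 = 135070848. Avoidance count = 1391975640 − 135070848 = 1256904792.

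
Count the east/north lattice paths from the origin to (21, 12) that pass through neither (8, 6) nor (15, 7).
Number of paths = 205647684

Inclusion–exclusion. Total paths: C(33, 21) = 354817320. Through P₁: C(14, 8)·C(19, 13) = 81477396. Through P₂: C(22, 15)·C(11, 6) = 78791328. Since P₁ is strictly southwest of P₂, a monotone path through both must visit P₁ then P₂; paths through both = C(14, 8)·C(8, 7)·C(11, 6) = 11099088. Avoid both = 354817320 − 81477396 − 78791328 + 11099088 = 205647684.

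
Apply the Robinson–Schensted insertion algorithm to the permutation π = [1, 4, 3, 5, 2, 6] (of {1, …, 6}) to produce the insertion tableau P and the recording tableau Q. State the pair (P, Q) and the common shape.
P = [1, 2, 5, 6] / [3] / [4];  Q = [1, 2, 4, 6] / [3] / [5];  common shape = (4, 1, 1)

Row-insert the values π_1, π_2, … into P one at a time, bumping the leftmost entry strictly greater than the inserted value down to the next row. The recording tableau Q records, in position (i, j), the step at which that cell was added to P.
  Insert 1 (step 1): P = [1];  Q = [1]
  Insert 4 (step 2): P = [1, 4];  Q = [1, 2]
  Insert 3 (step 3): P = [1, 3] / [4];  Q = [1, 2] / [3]
  Insert 5 (step 4): P = [1, 3, 5] / [4];  Q = [1, 2, 4] / [3]
  Insert 2 (step 5): P = [1, 2, 5] / [3] / [4];  Q = [1, 2, 4] / [3] / [5]
  Insert 6 (step 6): P = [1, 2, 5, 6] / [3] / [4];  Q = [1, 2, 4, 6] / [3] / [5]
Final shape: (4, 1, 1).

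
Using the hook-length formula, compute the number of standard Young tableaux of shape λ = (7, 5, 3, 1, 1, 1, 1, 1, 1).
# SYT of shape (7, 5, 3, 1, 1, 1, 1, 1, 1) = 244432188

Hook-length formula: f^λ = n! / Π hook(c), product over all cells c of the Young diagram. For λ = (7, 5, 3, 1, 1, 1, 1, 1, 1), n = 21 boxes. Hook lengths by row (left-to-right, top-to-bottom): [15, 8, 7, 5, 4, 2, 1]; [12, 5, 4, 2, 1]; [9, 2, 1]; [6]; [5]; [4]; [3]; [2]; [1]. Product of hooks = 209018880000. So f^λ = 21! / 209018880000 = 51090942171709440000 / 209018880000 = 244432188.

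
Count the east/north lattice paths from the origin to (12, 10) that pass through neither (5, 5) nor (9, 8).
Number of paths = 292162

Inclusion–exclusion. Total paths: C(22, 12) = 646646. Through P₁: C(10, 5)·C(12, 7) = 199584. Through P₂: C(17, 9)·C(5, 3) = 243100. Since P₁ is strictly southwest of P₂, a monotone path through both must visit P₁ then P₂; paths through both = C(10, 5)·C(7, 4)·C(5, 3) = 88200. Avoid both = 646646 − 199584 − 243100 + 88200 = 292162.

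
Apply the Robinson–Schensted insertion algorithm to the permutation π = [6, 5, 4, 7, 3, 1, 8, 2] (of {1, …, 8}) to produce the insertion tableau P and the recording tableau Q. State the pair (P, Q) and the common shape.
P = [1, 2, 8] / [3, 7] / [4] / [5] / [6];  Q = [1, 4, 7] / [2, 8] / [3] / [5] / [6];  common shape = (3, 2, 1, 1, 1)

Row-insert the values π_1, π_2, … into P one at a time, bumping the leftmost entry strictly greater than the inserted value down to the next row. The recording tableau Q records, in position (i, j), the step at which that cell was added to P.
  Insert 6 (step 1): P = [6];  Q = [1]
  Insert 5 (step 2): P = [5] / [6];  Q = [1] / [2]
  Insert 4 (step 3): P = [4] / [5] / [6];  Q = [1] / [2] / [3]
  Insert 7 (step 4): P = [4, 7] / [5] / [6];  Q = [1, 4] / [2] / [3]
  Insert 3 (step 5): P = [3, 7] / [4] / [5] / [6];  Q = [1, 4] / [2] / [3] / [5]
  Insert 1 (step 6): P = [1, 7] / [3] / [4] / [5] / [6];  Q = [1, 4] / [2] / [3] / [5] / [6]
  Insert 8 (step 7): P = [1, 7, 8] / [3] / [4] / [5] / [6];  Q = [1, 4, 7] / [2] / [3] / [5] / [6]
  Insert 2 (step 8): P = [1, 2, 8] / [3, 7] / [4] / [5] / [6];  Q = [1, 4, 7] / [2, 8] / [3] / [5] / [6]
Final shape: (3, 2, 1, 1, 1).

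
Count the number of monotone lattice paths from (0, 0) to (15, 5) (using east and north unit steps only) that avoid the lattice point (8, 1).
Number of paths = 12534

Total paths from (0, 0) to (15, 5): C(20, 15) = 15504. Paths through (8, 1): (paths (0, 0) → (8, 1)) × (paths (8, 1) → (15, 5)) = C(9, 8) · C(11, 7) = 9 · 330 = 2970. Avoidance count = 15504 − 2970 = 12534.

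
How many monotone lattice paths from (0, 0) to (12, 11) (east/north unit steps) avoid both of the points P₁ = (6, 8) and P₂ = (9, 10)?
Number of paths = 850434

Inclusion–exclusion. Total paths: C(23, 12) = 1352078. Through P₁: C(14, 6)·C(9, 6) = 252252. Through P₂: C(19, 9)·C(4, 3) = 369512. Since P₁ is strictly southwest of P₂, a monotone path through both must visit P₁ then P₂; paths through both = C(14, 6)·C(5, 3)·C(4, 3) = 120120. Avoid both = 1352078 − 252252 − 369512 + 120120 = 850434.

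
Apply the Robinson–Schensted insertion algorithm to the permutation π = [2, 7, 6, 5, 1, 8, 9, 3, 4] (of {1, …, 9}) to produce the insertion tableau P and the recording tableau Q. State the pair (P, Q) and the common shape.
P = [1, 3, 4, 9] / [2, 5, 8] / [6] / [7];  Q = [1, 2, 6, 7] / [3, 8, 9] / [4] / [5];  common shape = (4, 3, 1, 1)

Row-insert the values π_1, π_2, … into P one at a time, bumping the leftmost entry strictly greater than the inserted value down to the next row. The recording tableau Q records, in position (i, j), the step at which that cell was added to P.
  Insert 2 (step 1): P = [2];  Q = [1]
  Insert 7 (step 2): P = [2, 7];  Q = [1, 2]
  Insert 6 (step 3): P = [2, 6] / [7];  Q = [1, 2] / [3]
  Insert 5 (step 4): P = [2, 5] / [6] / [7];  Q = [1, 2] / [3] / [4]
  Insert 1 (step 5): P = [1, 5] / [2] / [6] / [7];  Q = [1, 2] / [3] / [4] / [5]
  Insert 8 (step 6): P = [1, 5, 8] / [2] / [6] / [7];  Q = [1, 2, 6] / [3] / [4] / [5]
  Insert 9 (step 7): P = [1, 5, 8, 9] / [2] / [6] / [7];  Q = [1, 2, 6, 7] / [3] / [4] / [5]
  Insert 3 (step 8): P = [1, 3, 8, 9] / [2, 5] / [6] / [7];  Q = [1, 2, 6, 7] / [3, 8] / [4] / [5]
  Insert 4 (step 9): P = [1, 3, 4, 9] / [2, 5, 8] / [6] / [7];  Q = [1, 2, 6, 7] / [3, 8, 9] / [4] / [5]
Final shape: (4, 3, 1, 1).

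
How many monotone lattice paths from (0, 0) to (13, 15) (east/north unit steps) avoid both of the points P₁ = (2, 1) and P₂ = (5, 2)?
Number of paths = 22238550

Inclusion–exclusion. Total paths: C(28, 13) = 37442160. Through P₁: C(3, 2)·C(25, 11) = 13372200. Through P₂: C(7, 5)·C(21, 8) = 4273290. Since P₁ is strictly southwest of P₂, a monotone path through both must visit P₁ then P₂; paths through both = C(3, 2)·C(4, 3)·C(21, 8) = 2441880. Avoid both = 37442160 − 13372200 − 4273290 + 2441880 = 22238550.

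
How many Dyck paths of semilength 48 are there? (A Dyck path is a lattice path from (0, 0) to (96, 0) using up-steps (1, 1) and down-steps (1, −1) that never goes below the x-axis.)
C_48 = 131327898242169365477991900

These Dyck paths are counted by the Catalan number C_n = (1/(n + 1)) · C(2n, n). For n = 48: C_48 = (1/49) · C(96, 48) = 6435067013866298908421603100/49 = 131327898242169365477991900.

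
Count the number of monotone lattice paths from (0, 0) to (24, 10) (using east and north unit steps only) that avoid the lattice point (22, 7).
Number of paths = 115520340

Total paths from (0, 0) to (24, 10): C(34, 24) = 131128140. Paths through (22, 7): (paths (0, 0) → (22, 7)) × (paths (22, 7) → (24, 10)) = C(29, 22) · C(5, 2) = 1560780 · 10 = 15607800. Avoidance count = 131128140 − 15607800 = 115520340.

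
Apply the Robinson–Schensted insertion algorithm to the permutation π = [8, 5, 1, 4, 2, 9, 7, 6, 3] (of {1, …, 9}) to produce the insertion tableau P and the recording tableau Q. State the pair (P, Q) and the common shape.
P = [1, 2, 3] / [4, 6] / [5, 7] / [8, 9];  Q = [1, 4, 6] / [2, 7] / [3, 8] / [5, 9];  common shape = (3, 2, 2, 2)

Row-insert the values π_1, π_2, … into P one at a time, bumping the leftmost entry strictly greater than the inserted value down to the next row. The recording tableau Q records, in position (i, j), the step at which that cell was added to P.
  Insert 8 (step 1): P = [8];  Q = [1]
  Insert 5 (step 2): P = [5] / [8];  Q = [1] / [2]
  Insert 1 (step 3): P = [1] / [5] / [8];  Q = [1] / [2] / [3]
  Insert 4 (step 4): P = [1, 4] / [5] / [8];  Q = [1, 4] / [2] / [3]
  Insert 2 (step 5): P = [1, 2] / [4] / [5] / [8];  Q = [1, 4] / [2] / [3] / [5]
  Insert 9 (step 6): P = [1, 2, 9] / [4] / [5] / [8];  Q = [1, 4, 6] / [2] / [3] / [5]
  Insert 7 (step 7): P = [1, 2, 7] / [4, 9] / [5] / [8];  Q = [1, 4, 6] / [2, 7] / [3] / [5]
  Insert 6 (step 8): P = [1, 2, 6] / [4, 7] / [5, 9] / [8];  Q = [1, 4, 6] / [2, 7] / [3, 8] / [5]
  Insert 3 (step 9): P = [1, 2, 3] / [4, 6] / [5, 7] / [8, 9];  Q = [1, 4, 6] / [2, 7] / [3, 8] / [5, 9]
Final shape: (3, 2, 2, 2).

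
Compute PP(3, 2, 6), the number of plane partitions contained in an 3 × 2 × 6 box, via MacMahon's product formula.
PP(3, 2, 6) = 2520

Evaluate the triple product over i = 1..3, j = 1..2, k = 1..6. The factors are (2/1) · (3/2) · (4/3) · (5/4) · (6/5) · (7/6) · (3/2) · (4/3) · … (36 factors total). The numerators and denominators telescope so the product is an integer; carrying out the multiplication exactly gives PP(3, 2, 6) = 2520.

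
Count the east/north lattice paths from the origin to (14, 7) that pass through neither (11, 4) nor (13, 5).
Number of paths = 75561

Inclusion–exclusion. Total paths: C(21, 14) = 116280. Through P₁: C(15, 11)·C(6, 3) = 27300. Through P₂: C(18, 13)·C(3, 1) = 25704. Since P₁ is strictly southwest of P₂, a monotone path through both must visit P₁ then P₂; paths through both = C(15, 11)·C(3, 2)·C(3, 1) = 12285. Avoid both = 116280 − 27300 − 25704 + 12285 = 75561.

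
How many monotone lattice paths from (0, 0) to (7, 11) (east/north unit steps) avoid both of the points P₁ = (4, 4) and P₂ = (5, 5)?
Number of paths = 20288

Inclusion–exclusion. Total paths: C(18, 7) = 31824. Through P₁: C(8, 4)·C(10, 3) = 8400. Through P₂: C(10, 5)·C(8, 2) = 7056. Since P₁ is strictly southwest of P₂, a monotone path through both must visit P₁ then P₂; paths through both = C(8, 4)·C(2, 1)·C(8, 2) = 3920. Avoid both = 31824 − 8400 − 7056 + 3920 = 20288.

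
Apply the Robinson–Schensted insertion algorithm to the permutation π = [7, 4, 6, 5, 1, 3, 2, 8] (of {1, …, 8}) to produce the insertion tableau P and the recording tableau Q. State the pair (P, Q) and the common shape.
P = [1, 2, 8] / [3, 5] / [4] / [6] / [7];  Q = [1, 3, 8] / [2, 6] / [4] / [5] / [7];  common shape = (3, 2, 1, 1, 1)

Row-insert the values π_1, π_2, … into P one at a time, bumping the leftmost entry strictly greater than the inserted value down to the next row. The recording tableau Q records, in position (i, j), the step at which that cell was added to P.
  Insert 7 (step 1): P = [7];  Q = [1]
  Insert 4 (step 2): P = [4] / [7];  Q = [1] / [2]
  Insert 6 (step 3): P = [4, 6] / [7];  Q = [1, 3] / [2]
  Insert 5 (step 4): P = [4, 5] / [6] / [7];  Q = [1, 3] / [2] / [4]
  Insert 1 (step 5): P = [1, 5] / [4] / [6] / [7];  Q = [1, 3] / [2] / [4] / [5]
  Insert 3 (step 6): P = [1, 3] / [4, 5] / [6] / [7];  Q = [1, 3] / [2, 6] / [4] / [5]
  Insert 2 (step 7): P = [1, 2] / [3, 5] / [4] / [6] / [7];  Q = [1, 3] / [2, 6] / [4] / [5] / [7]
  Insert 8 (step 8): P = [1, 2, 8] / [3, 5] / [4] / [6] / [7];  Q = [1, 3, 8] / [2, 6] / [4] / [5] / [7]
Final shape: (3, 2, 1, 1, 1).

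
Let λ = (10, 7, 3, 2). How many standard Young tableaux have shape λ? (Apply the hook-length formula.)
# SYT of shape (10, 7, 3, 2) = 287260050

Hook-length formula: f^λ = n! / Π hook(c), product over all cells c of the Young diagram. For λ = (10, 7, 3, 2), n = 22 boxes. Hook lengths by row (left-to-right, top-to-bottom): [13, 12, 10, 8, 7, 6, 5, 3, 2, 1]; [9, 8, 6, 4, 3, 2, 1]; [4, 3, 1]; [2, 1]. Product of hooks = 3912833433600. So f^λ = 22! / 3912833433600 = 1124000727777607680000 / 3912833433600 = 287260050.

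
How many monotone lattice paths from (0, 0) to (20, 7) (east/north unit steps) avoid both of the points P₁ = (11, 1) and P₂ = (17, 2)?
Number of paths = 823098

Inclusion–exclusion. Total paths: C(27, 20) = 888030. Through P₁: C(12, 11)·C(15, 9) = 60060. Through P₂: C(19, 17)·C(8, 3) = 9576. Since P₁ is strictly southwest of P₂, a monotone path through both must visit P₁ then P₂; paths through both = C(12, 11)·C(7, 6)·C(8, 3) = 4704. Avoid both = 888030 − 60060 − 9576 + 4704 = 823098.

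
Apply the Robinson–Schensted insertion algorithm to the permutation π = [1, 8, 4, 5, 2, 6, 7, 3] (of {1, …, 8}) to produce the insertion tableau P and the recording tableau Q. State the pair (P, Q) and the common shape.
P = [1, 2, 3, 6, 7] / [4, 5] / [8];  Q = [1, 2, 4, 6, 7] / [3, 8] / [5];  common shape = (5, 2, 1)

Row-insert the values π_1, π_2, … into P one at a time, bumping the leftmost entry strictly greater than the inserted value down to the next row. The recording tableau Q records, in position (i, j), the step at which that cell was added to P.
  Insert 1 (step 1): P = [1];  Q = [1]
  Insert 8 (step 2): P = [1, 8];  Q = [1, 2]
  Insert 4 (step 3): P = [1, 4] / [8];  Q = [1, 2] / [3]
  Insert 5 (step 4): P = [1, 4, 5] / [8];  Q = [1, 2, 4] / [3]
  Insert 2 (step 5): P = [1, 2, 5] / [4] / [8];  Q = [1, 2, 4] / [3] / [5]
  Insert 6 (step 6): P = [1, 2, 5, 6] / [4] / [8];  Q = [1, 2, 4, 6] / [3] / [5]
  Insert 7 (step 7): P = [1, 2, 5, 6, 7] / [4] / [8];  Q = [1, 2, 4, 6, 7] / [3] / [5]
  Insert 3 (step 8): P = [1, 2, 3, 6, 7] / [4, 5] / [8];  Q = [1, 2, 4, 6, 7] / [3, 8] / [5]
Final shape: (5, 2, 1).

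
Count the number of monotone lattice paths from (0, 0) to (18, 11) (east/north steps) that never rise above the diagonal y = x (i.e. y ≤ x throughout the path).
Number of paths = 14567280

By the reflection principle (André's argument), the number of monotone paths to (18, 11) with n ≤ m that never go above y = x is C(29, 18) − C(29, 19) = 34597290 − 20030010 = 14567280.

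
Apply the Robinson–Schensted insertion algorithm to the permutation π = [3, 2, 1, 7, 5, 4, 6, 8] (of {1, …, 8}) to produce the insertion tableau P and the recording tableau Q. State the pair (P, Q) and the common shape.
P = [1, 4, 6, 8] / [2, 5] / [3, 7];  Q = [1, 4, 7, 8] / [2, 5] / [3, 6];  common shape = (4, 2, 2)

Row-insert the values π_1, π_2, … into P one at a time, bumping the leftmost entry strictly greater than the inserted value down to the next row. The recording tableau Q records, in position (i, j), the step at which that cell was added to P.
  Insert 3 (step 1): P = [3];  Q = [1]
  Insert 2 (step 2): P = [2] / [3];  Q = [1] / [2]
  Insert 1 (step 3): P = [1] / [2] / [3];  Q = [1] / [2] / [3]
  Insert 7 (step 4): P = [1, 7] / [2] / [3];  Q = [1, 4] / [2] / [3]
  Insert 5 (step 5): P = [1, 5] / [2, 7] / [3];  Q = [1, 4] / [2, 5] / [3]
  Insert 4 (step 6): P = [1, 4] / [2, 5] / [3, 7];  Q = [1, 4] / [2, 5] / [3, 6]
  Insert 6 (step 7): P = [1, 4, 6] / [2, 5] / [3, 7];  Q = [1, 4, 7] / [2, 5] / [3, 6]
  Insert 8 (step 8): P = [1, 4, 6, 8] / [2, 5] / [3, 7];  Q = [1, 4, 7, 8] / [2, 5] / [3, 6]
Final shape: (4, 2, 2).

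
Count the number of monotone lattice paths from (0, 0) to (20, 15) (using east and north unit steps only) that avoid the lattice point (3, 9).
Number of paths = 3225734820

Total paths from (0, 0) to (20, 15): C(35, 20) = 3247943160. Paths through (3, 9): (paths (0, 0) → (3, 9)) × (paths (3, 9) → (20, 15)) = C(12, 3) · C(23, 17) = 220 · 100947 = 22208340. Avoidance count = 3247943160 − 22208340 = 3225734820.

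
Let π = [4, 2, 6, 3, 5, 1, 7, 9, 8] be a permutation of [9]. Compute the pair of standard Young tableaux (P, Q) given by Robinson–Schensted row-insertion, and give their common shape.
P = [1, 3, 5, 7, 8] / [2, 6, 9] / [4];  Q = [1, 3, 5, 7, 8] / [2, 4, 9] / [6];  common shape = (5, 3, 1)

Row-insert the values π_1, π_2, … into P one at a time, bumping the leftmost entry strictly greater than the inserted value down to the next row. The recording tableau Q records, in position (i, j), the step at which that cell was added to P.
  Insert 4 (step 1): P = [4];  Q = [1]
  Insert 2 (step 2): P = [2] / [4];  Q = [1] / [2]
  Insert 6 (step 3): P = [2, 6] / [4];  Q = [1, 3] / [2]
  Insert 3 (step 4): P = [2, 3] / [4, 6];  Q = [1, 3] / [2, 4]
  Insert 5 (step 5): P = [2, 3, 5] / [4, 6];  Q = [1, 3, 5] / [2, 4]
  Insert 1 (step 6): P = [1, 3, 5] / [2, 6] / [4];  Q = [1, 3, 5] / [2, 4] / [6]
  Insert 7 (step 7): P = [1, 3, 5, 7] / [2, 6] / [4];  Q = [1, 3, 5, 7] / [2, 4] / [6]
  Insert 9 (step 8): P = [1, 3, 5, 7, 9] / [2, 6] / [4];  Q = [1, 3, 5, 7, 8] / [2, 4] / [6]
  Insert 8 (step 9): P = [1, 3, 5, 7, 8] / [2, 6, 9] / [4];  Q = [1, 3, 5, 7, 8] / [2, 4, 9] / [6]
Final shape: (5, 3, 1).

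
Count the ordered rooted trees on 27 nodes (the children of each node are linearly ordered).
C_26 = 18367353072152

These ordered rooted trees are counted by the Catalan number C_n = (1/(n + 1)) · C(2n, n). For n = 26: C_26 = (1/27) · C(52, 26) = 495918532948104/27 = 18367353072152.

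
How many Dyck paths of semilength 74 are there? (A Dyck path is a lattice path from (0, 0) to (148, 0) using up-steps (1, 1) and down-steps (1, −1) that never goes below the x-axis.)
C_74 = 311496878311103321137536291518809134027240

These Dyck paths are counted by the Catalan number C_n = (1/(n + 1)) · C(2n, n). For n = 74: C_74 = (1/75) · C(148, 74) = 23362265873332749085315221863910685052043000/75 = 311496878311103321137536291518809134027240.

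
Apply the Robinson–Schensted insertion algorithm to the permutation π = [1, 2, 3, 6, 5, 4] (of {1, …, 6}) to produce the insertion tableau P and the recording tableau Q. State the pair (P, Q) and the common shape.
P = [1, 2, 3, 4] / [5] / [6];  Q = [1, 2, 3, 4] / [5] / [6];  common shape = (4, 1, 1)

Row-insert the values π_1, π_2, … into P one at a time, bumping the leftmost entry strictly greater than the inserted value down to the next row. The recording tableau Q records, in position (i, j), the step at which that cell was added to P.
  Insert 1 (step 1): P = [1];  Q = [1]
  Insert 2 (step 2): P = [1, 2];  Q = [1, 2]
  Insert 3 (step 3): P = [1, 2, 3];  Q = [1, 2, 3]
  Insert 6 (step 4): P = [1, 2, 3, 6];  Q = [1, 2, 3, 4]
  Insert 5 (step 5): P = [1, 2, 3, 5] / [6];  Q = [1, 2, 3, 4] / [5]
  Insert 4 (step 6): P = [1, 2, 3, 4] / [5] / [6];  Q = [1, 2, 3, 4] / [5] / [6]
Final shape: (4, 1, 1).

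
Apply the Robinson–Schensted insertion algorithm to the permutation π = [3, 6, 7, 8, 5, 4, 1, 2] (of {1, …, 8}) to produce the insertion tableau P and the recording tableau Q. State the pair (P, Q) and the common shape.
P = [1, 2, 7, 8] / [3, 4] / [5] / [6];  Q = [1, 2, 3, 4] / [5, 8] / [6] / [7];  common shape = (4, 2, 1, 1)

Row-insert the values π_1, π_2, … into P one at a time, bumping the leftmost entry strictly greater than the inserted value down to the next row. The recording tableau Q records, in position (i, j), the step at which that cell was added to P.
  Insert 3 (step 1): P = [3];  Q = [1]
  Insert 6 (step 2): P = [3, 6];  Q = [1, 2]
  Insert 7 (step 3): P = [3, 6, 7];  Q = [1, 2, 3]
  Insert 8 (step 4): P = [3, 6, 7, 8];  Q = [1, 2, 3, 4]
  Insert 5 (step 5): P = [3, 5, 7, 8] / [6];  Q = [1, 2, 3, 4] / [5]
  Insert 4 (step 6): P = [3, 4, 7, 8] / [5] / [6];  Q = [1, 2, 3, 4] / [5] / [6]
  Insert 1 (step 7): P = [1, 4, 7, 8] / [3] / [5] / [6];  Q = [1, 2, 3, 4] / [5] / [6] / [7]
  Insert 2 (step 8): P = [1, 2, 7, 8] / [3, 4] / [5] / [6];  Q = [1, 2, 3, 4] / [5, 8] / [6] / [7]
Final shape: (4, 2, 1, 1).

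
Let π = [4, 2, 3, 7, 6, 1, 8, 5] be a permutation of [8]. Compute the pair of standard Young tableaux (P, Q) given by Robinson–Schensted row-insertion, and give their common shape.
P = [1, 3, 5, 8] / [2, 6] / [4, 7];  Q = [1, 3, 4, 7] / [2, 5] / [6, 8];  common shape = (4, 2, 2)

Row-insert the values π_1, π_2, … into P one at a time, bumping the leftmost entry strictly greater than the inserted value down to the next row. The recording tableau Q records, in position (i, j), the step at which that cell was added to P.
  Insert 4 (step 1): P = [4];  Q = [1]
  Insert 2 (step 2): P = [2] / [4];  Q = [1] / [2]
  Insert 3 (step 3): P = [2, 3] / [4];  Q = [1, 3] / [2]
  Insert 7 (step 4): P = [2, 3, 7] / [4];  Q = [1, 3, 4] / [2]
  Insert 6 (step 5): P = [2, 3, 6] / [4, 7];  Q = [1, 3, 4] / [2, 5]
  Insert 1 (step 6): P = [1, 3, 6] / [2, 7] / [4];  Q = [1, 3, 4] / [2, 5] / [6]
  Insert 8 (step 7): P = [1, 3, 6, 8] / [2, 7] / [4];  Q = [1, 3, 4, 7] / [2, 5] / [6]
  Insert 5 (step 8): P = [1, 3, 5, 8] / [2, 6] / [4, 7];  Q = [1, 3, 4, 7] / [2, 5] / [6, 8]
Final shape: (4, 2, 2).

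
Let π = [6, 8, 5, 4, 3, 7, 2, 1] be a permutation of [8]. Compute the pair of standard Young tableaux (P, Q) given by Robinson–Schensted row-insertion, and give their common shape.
P = [1, 7] / [2, 8] / [3] / [4] / [5] / [6];  Q = [1, 2] / [3, 6] / [4] / [5] / [7] / [8];  common shape = (2, 2, 1, 1, 1, 1)

Row-insert the values π_1, π_2, … into P one at a time, bumping the leftmost entry strictly greater than the inserted value down to the next row. The recording tableau Q records, in position (i, j), the step at which that cell was added to P.
  Insert 6 (step 1): P = [6];  Q = [1]
  Insert 8 (step 2): P = [6, 8];  Q = [1, 2]
  Insert 5 (step 3): P = [5, 8] / [6];  Q = [1, 2] / [3]
  Insert 4 (step 4): P = [4, 8] / [5] / [6];  Q = [1, 2] / [3] / [4]
  Insert 3 (step 5): P = [3, 8] / [4] / [5] / [6];  Q = [1, 2] / [3] / [4] / [5]
  Insert 7 (step 6): P = [3, 7] / [4, 8] / [5] / [6];  Q = [1, 2] / [3, 6] / [4] / [5]
  Insert 2 (step 7): P = [2, 7] / [3, 8] / [4] / [5] / [6];  Q = [1, 2] / [3, 6] / [4] / [5] / [7]
  Insert 1 (step 8): P = [1, 7] / [2, 8] / [3] / [4] / [5] / [6];  Q = [1, 2] / [3, 6] / [4] / [5] / [7] / [8]
Final shape: (2, 2, 1, 1, 1, 1).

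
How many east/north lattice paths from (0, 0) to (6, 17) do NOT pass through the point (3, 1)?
Number of paths = 97071

Total paths from (0, 0) to (6, 17): C(23, 6) = 100947. Paths through (3, 1): (paths (0, 0) → (3, 1)) × (paths (3, 1) → (6, 17)) = C(4, 3) · C(19, 3) = 4 · 969 = 3876. Avoidance count = 100947 − 3876 = 97071.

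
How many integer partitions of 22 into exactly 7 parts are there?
p(22, 7 parts) = 131

Partitions of n into exactly k parts are in bijection with partitions of n − k into at most k parts (subtract 1 from each part). So p(22, exactly 7) = p(15, parts ≤ 7). Computing via the recurrence p(m, j) = p(m, j−1) + p(m−j, j) gives 131.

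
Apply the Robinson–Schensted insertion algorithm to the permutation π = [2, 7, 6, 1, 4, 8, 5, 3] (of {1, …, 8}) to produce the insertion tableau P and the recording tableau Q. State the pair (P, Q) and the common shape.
P = [1, 3, 5] / [2, 4, 8] / [6] / [7];  Q = [1, 2, 6] / [3, 5, 7] / [4] / [8];  common shape = (3, 3, 1, 1)

Row-insert the values π_1, π_2, … into P one at a time, bumping the leftmost entry strictly greater than the inserted value down to the next row. The recording tableau Q records, in position (i, j), the step at which that cell was added to P.
  Insert 2 (step 1): P = [2];  Q = [1]
  Insert 7 (step 2): P = [2, 7];  Q = [1, 2]
  Insert 6 (step 3): P = [2, 6] / [7];  Q = [1, 2] / [3]
  Insert 1 (step 4): P = [1, 6] / [2] / [7];  Q = [1, 2] / [3] / [4]
  Insert 4 (step 5): P = [1, 4] / [2, 6] / [7];  Q = [1, 2] / [3, 5] / [4]
  Insert 8 (step 6): P = [1, 4, 8] / [2, 6] / [7];  Q = [1, 2, 6] / [3, 5] / [4]
  Insert 5 (step 7): P = [1, 4, 5] / [2, 6, 8] / [7];  Q = [1, 2, 6] / [3, 5, 7] / [4]
  Insert 3 (step 8): P = [1, 3, 5] / [2, 4, 8] / [6] / [7];  Q = [1, 2, 6] / [3, 5, 7] / [4] / [8]
Final shape: (3, 3, 1, 1).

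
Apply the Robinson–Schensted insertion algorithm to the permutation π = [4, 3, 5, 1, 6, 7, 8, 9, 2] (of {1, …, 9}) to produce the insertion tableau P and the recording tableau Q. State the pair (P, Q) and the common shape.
P = [1, 2, 6, 7, 8, 9] / [3, 5] / [4];  Q = [1, 3, 5, 6, 7, 8] / [2, 9] / [4];  common shape = (6, 2, 1)

Row-insert the values π_1, π_2, … into P one at a time, bumping the leftmost entry strictly greater than the inserted value down to the next row. The recording tableau Q records, in position (i, j), the step at which that cell was added to P.
  Insert 4 (step 1): P = [4];  Q = [1]
  Insert 3 (step 2): P = [3] / [4];  Q = [1] / [2]
  Insert 5 (step 3): P = [3, 5] / [4];  Q = [1, 3] / [2]
  Insert 1 (step 4): P = [1, 5] / [3] / [4];  Q = [1, 3] / [2] / [4]
  Insert 6 (step 5): P = [1, 5, 6] / [3] / [4];  Q = [1, 3, 5] / [2] / [4]
  Insert 7 (step 6): P = [1, 5, 6, 7] / [3] / [4];  Q = [1, 3, 5, 6] / [2] / [4]
  Insert 8 (step 7): P = [1, 5, 6, 7, 8] / [3] / [4];  Q = [1, 3, 5, 6, 7] / [2] / [4]
  Insert 9 (step 8): P = [1, 5, 6, 7, 8, 9] / [3] / [4];  Q = [1, 3, 5, 6, 7, 8] / [2] / [4]
  Insert 2 (step 9): P = [1, 2, 6, 7, 8, 9] / [3, 5] / [4];  Q = [1, 3, 5, 6, 7, 8] / [2, 9] / [4]
Final shape: (6, 2, 1).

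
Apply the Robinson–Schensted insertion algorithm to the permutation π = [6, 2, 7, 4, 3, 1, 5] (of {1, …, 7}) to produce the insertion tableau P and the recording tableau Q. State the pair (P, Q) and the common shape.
P = [1, 3, 5] / [2, 7] / [4] / [6];  Q = [1, 3, 7] / [2, 4] / [5] / [6];  common shape = (3, 2, 1, 1)

Row-insert the values π_1, π_2, … into P one at a time, bumping the leftmost entry strictly greater than the inserted value down to the next row. The recording tableau Q records, in position (i, j), the step at which that cell was added to P.
  Insert 6 (step 1): P = [6];  Q = [1]
  Insert 2 (step 2): P = [2] / [6];  Q = [1] / [2]
  Insert 7 (step 3): P = [2, 7] / [6];  Q = [1, 3] / [2]
  Insert 4 (step 4): P = [2, 4] / [6, 7];  Q = [1, 3] / [2, 4]
  Insert 3 (step 5): P = [2, 3] / [4, 7] / [6];  Q = [1, 3] / [2, 4] / [5]
  Insert 1 (step 6): P = [1, 3] / [2, 7] / [4] / [6];  Q = [1, 3] / [2, 4] / [5] / [6]
  Insert 5 (step 7): P = [1, 3, 5] / [2, 7] / [4] / [6];  Q = [1, 3, 7] / [2, 4] / [5] / [6]
Final shape: (3, 2, 1, 1).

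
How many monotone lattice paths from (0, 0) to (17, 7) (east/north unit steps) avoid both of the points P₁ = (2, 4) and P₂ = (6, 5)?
Number of paths = 303678

Inclusion–exclusion. Total paths: C(24, 17) = 346104. Through P₁: C(6, 2)·C(18, 15) = 12240. Through P₂: C(11, 6)·C(13, 11) = 36036. Since P₁ is strictly southwest of P₂, a monotone path through both must visit P₁ then P₂; paths through both = C(6, 2)·C(5, 4)·C(13, 11) = 5850. Avoid both = 346104 − 12240 − 36036 + 5850 = 303678.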